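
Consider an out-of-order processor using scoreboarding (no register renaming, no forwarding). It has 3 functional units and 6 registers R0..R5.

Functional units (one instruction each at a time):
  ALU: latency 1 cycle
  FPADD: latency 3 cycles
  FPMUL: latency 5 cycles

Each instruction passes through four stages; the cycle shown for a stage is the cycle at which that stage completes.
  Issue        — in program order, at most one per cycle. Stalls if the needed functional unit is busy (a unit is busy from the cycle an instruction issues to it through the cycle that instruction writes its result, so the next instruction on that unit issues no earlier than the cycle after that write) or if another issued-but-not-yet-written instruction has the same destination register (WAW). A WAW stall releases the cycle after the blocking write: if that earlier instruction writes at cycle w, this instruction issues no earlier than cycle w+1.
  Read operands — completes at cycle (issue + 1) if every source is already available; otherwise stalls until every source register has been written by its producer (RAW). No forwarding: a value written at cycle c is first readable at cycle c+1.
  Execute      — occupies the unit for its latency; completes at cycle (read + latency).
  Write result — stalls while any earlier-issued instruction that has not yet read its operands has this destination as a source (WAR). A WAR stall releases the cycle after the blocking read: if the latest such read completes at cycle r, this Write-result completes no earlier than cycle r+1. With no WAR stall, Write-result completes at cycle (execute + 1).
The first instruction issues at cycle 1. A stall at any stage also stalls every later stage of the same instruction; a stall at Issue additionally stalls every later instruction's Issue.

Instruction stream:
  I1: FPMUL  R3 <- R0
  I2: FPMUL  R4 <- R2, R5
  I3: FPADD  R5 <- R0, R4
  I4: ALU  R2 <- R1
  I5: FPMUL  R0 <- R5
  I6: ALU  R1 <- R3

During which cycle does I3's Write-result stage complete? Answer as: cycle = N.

cycle = 21

I1  is:1  ro:2  ex:7  wr:8
I2  is:9  ro:10  ex:15  wr:16  — struct: FPMUL busy until I1 writes@8
I3  is:10  ro:17  ex:20  wr:21  — RAW R4: wait I2 write@16
I4  is:11  ro:12  ex:13  wr:14
I5  is:17  ro:22  ex:27  wr:28  — struct: FPMUL busy until I2 writes@16, RAW R5: wait I3 write@21
I6  is:18  ro:19  ex:20  wr:21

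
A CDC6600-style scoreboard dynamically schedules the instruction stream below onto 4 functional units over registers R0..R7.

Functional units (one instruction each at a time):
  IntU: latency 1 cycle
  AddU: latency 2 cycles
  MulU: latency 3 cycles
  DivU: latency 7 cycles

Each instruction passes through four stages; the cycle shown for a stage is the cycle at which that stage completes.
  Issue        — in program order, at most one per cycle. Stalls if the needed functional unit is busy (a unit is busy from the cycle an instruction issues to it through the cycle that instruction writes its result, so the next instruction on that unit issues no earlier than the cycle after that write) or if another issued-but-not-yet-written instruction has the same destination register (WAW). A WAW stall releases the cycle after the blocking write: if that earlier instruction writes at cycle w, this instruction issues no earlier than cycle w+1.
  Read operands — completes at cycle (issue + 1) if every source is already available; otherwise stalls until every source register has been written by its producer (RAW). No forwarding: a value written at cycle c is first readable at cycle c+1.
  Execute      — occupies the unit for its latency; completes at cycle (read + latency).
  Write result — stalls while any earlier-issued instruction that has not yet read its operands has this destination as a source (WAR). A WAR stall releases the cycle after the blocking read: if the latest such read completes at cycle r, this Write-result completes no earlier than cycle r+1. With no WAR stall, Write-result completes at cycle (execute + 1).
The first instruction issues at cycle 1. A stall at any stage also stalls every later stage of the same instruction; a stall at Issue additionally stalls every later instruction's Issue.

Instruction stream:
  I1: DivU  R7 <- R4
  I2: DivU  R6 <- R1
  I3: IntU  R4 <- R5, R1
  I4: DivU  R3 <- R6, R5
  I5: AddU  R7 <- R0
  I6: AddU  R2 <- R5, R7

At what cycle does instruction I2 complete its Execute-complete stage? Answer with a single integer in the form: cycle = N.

cycle = 19

I1: IS=1 RO=2 EX=9 WR=10
I2: IS=11 RO=12 EX=19 WR=20  [struct: DivU busy until I1 writes@10]
I3: IS=12 RO=13 EX=14 WR=15
I4: IS=21 RO=22 EX=29 WR=30  [struct: DivU busy until I2 writes@20]
I5: IS=22 RO=23 EX=25 WR=26
I6: IS=27 RO=28 EX=30 WR=31  [struct: AddU busy until I5 writes@26]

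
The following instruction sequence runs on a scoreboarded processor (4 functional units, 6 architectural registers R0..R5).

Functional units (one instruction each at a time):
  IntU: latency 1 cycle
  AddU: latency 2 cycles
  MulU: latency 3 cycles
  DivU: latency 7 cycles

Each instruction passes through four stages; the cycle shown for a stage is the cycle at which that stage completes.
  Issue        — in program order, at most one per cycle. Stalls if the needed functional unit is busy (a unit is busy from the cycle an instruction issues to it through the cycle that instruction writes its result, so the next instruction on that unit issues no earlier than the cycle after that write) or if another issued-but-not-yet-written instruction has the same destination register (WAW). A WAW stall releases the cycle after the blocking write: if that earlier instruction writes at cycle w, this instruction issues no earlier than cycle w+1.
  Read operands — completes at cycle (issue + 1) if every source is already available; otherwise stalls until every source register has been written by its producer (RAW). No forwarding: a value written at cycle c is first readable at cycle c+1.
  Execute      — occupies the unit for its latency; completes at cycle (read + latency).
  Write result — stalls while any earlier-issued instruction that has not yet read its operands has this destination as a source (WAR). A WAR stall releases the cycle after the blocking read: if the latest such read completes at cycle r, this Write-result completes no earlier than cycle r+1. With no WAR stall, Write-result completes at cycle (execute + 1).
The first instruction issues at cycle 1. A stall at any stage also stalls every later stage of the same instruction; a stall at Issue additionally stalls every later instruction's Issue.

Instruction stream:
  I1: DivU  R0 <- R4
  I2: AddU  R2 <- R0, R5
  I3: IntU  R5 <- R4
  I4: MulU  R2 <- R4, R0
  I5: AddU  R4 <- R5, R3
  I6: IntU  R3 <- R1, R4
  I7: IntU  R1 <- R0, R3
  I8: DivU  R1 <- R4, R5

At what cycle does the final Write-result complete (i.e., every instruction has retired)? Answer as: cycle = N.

cycle = 37

I1  is:1  ro:2  ex:9  wr:10
I2  is:2  ro:11  ex:13  wr:14  — RAW R0: wait I1 write@10
I3  is:3  ro:4  ex:5  wr:12  — WAR R5: wait I2 read@11
I4  is:15  ro:16  ex:19  wr:20  — WAW R2: wait I2 write@14
I5  is:16  ro:17  ex:19  wr:20
I6  is:17  ro:21  ex:22  wr:23  — RAW R4: wait I5 write@20
I7  is:24  ro:25  ex:26  wr:27  — struct: IntU busy until I6 writes@23
I8  is:28  ro:29  ex:36  wr:37  — WAW R1: wait I7 write@27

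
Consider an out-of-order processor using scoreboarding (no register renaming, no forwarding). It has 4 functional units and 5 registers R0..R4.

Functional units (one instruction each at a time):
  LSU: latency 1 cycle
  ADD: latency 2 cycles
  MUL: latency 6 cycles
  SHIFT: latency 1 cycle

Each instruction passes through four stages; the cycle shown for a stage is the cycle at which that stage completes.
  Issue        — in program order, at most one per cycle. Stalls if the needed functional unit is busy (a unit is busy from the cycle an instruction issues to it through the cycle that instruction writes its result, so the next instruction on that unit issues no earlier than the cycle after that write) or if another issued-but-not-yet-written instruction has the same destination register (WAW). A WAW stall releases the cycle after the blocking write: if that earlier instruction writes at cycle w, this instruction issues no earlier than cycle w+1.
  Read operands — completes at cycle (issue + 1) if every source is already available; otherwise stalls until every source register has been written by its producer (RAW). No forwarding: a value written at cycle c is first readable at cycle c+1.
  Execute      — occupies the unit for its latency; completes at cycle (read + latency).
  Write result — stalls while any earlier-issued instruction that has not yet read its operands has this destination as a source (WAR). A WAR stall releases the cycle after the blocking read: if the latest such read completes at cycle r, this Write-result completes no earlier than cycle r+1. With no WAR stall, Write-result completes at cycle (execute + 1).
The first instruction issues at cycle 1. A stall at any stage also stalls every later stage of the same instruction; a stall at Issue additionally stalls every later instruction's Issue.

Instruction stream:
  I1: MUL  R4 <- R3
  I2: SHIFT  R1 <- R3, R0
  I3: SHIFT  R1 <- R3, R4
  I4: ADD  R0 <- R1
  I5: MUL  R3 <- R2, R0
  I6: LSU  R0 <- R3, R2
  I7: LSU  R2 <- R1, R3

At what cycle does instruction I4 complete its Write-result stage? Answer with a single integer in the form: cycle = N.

  I1 | 1 | 2 | 8 | 9
  I2 | 2 | 3 | 4 | 5
  I3 | 6 | 10 | 11 | 12   struct: SHIFT busy until I2 writes@5 · RAW R4: wait I1 write@9
  I4 | 7 | 13 | 15 | 16   RAW R1: wait I3 write@12
  I5 | 10 | 17 | 23 | 24   struct: MUL busy until I1 writes@9 · RAW R0: wait I4 write@16
  I6 | 17 | 25 | 26 | 27   WAW R0: wait I4 write@16 · RAW R3: wait I5 write@24
  I7 | 28 | 29 | 30 | 31   struct: LSU busy until I6 writes@27

cycle = 16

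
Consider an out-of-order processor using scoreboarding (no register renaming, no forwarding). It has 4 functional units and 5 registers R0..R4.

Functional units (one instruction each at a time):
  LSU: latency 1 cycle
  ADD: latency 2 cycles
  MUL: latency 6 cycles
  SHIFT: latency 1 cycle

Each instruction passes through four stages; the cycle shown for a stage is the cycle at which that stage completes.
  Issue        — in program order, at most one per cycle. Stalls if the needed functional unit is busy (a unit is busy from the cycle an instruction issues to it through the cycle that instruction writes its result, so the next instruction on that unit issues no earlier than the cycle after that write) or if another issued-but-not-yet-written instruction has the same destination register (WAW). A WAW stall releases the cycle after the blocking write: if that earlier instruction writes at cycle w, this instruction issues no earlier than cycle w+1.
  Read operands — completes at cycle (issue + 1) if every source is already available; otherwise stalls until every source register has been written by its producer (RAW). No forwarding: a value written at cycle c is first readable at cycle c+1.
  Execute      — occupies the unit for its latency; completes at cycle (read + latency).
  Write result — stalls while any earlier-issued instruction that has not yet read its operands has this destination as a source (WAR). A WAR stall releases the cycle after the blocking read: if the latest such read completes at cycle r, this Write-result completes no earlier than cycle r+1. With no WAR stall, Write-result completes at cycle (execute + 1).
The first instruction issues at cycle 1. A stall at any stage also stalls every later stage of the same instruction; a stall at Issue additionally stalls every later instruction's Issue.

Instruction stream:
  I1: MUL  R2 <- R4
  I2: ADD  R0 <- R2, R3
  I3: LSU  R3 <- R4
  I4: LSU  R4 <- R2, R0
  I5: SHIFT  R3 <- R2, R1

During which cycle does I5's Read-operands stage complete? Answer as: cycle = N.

I1: IS=1 RO=2 EX=8 WR=9
I2: IS=2 RO=10 EX=12 WR=13  [RAW R2: wait I1 write@9]
I3: IS=3 RO=4 EX=5 WR=11  [WAR R3: wait I2 read@10]
I4: IS=12 RO=14 EX=15 WR=16  [struct: LSU busy until I3 writes@11; RAW R0: wait I2 write@13]
I5: IS=13 RO=14 EX=15 WR=16

cycle = 14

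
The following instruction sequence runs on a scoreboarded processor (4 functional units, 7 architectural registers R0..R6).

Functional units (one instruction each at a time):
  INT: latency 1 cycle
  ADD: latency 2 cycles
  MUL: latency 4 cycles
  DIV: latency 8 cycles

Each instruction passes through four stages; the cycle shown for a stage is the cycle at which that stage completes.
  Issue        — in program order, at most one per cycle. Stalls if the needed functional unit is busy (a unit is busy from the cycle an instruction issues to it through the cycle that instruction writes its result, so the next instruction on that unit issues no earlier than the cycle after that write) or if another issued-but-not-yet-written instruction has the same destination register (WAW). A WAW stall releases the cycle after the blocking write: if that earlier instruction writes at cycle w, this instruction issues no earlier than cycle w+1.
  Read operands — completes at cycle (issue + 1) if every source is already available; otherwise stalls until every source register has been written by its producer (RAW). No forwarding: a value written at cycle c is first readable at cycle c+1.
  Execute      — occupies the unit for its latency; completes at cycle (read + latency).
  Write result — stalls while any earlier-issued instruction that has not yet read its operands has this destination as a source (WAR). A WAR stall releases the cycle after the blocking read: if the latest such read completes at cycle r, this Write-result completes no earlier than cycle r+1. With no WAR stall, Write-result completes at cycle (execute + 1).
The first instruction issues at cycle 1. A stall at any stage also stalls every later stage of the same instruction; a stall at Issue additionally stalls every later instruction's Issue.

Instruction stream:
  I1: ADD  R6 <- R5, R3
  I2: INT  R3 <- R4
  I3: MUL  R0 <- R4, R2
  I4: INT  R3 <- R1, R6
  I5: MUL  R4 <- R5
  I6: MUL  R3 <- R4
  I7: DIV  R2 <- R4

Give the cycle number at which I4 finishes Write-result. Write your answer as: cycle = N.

1) issue 1, read 2, done 4, write 5
2) issue 2, read 3, done 4, write 5
3) issue 3, read 4, done 8, write 9
4) issue 6, read 7, done 8, write 9  <struct: INT busy until I2 writes@5>
5) issue 10, read 11, done 15, write 16  <struct: MUL busy until I3 writes@9>
6) issue 17, read 18, done 22, write 23  <struct: MUL busy until I5 writes@16>
7) issue 18, read 19, done 27, write 28

cycle = 9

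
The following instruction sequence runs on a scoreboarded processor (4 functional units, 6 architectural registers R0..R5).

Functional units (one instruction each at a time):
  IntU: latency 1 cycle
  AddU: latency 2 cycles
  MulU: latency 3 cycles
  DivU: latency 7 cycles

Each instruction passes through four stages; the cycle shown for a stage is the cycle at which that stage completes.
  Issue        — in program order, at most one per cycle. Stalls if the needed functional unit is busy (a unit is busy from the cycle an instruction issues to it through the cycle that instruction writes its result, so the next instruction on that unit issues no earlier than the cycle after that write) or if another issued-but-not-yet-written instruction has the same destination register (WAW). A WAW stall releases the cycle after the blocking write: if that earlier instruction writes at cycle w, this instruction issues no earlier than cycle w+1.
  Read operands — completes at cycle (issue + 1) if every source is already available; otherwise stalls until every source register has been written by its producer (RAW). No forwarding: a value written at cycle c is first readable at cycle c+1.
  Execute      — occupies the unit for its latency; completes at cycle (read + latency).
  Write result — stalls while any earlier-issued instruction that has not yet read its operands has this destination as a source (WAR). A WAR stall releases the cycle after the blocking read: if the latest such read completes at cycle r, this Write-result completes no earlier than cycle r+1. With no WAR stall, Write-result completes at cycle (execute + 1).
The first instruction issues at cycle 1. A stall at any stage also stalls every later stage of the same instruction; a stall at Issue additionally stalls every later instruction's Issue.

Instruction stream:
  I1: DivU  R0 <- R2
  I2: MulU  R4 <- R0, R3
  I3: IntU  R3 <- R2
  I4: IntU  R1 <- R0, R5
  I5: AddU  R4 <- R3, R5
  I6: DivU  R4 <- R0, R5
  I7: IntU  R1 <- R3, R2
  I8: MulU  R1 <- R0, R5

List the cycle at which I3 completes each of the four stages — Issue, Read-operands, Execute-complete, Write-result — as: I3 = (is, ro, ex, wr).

I3 = (3, 4, 5, 12)

I1: IS=1 RO=2 EX=9 WR=10
I2: IS=2 RO=11 EX=14 WR=15  [RAW R0: wait I1 write@10]
I3: IS=3 RO=4 EX=5 WR=12  [WAR R3: wait I2 read@11]
I4: IS=13 RO=14 EX=15 WR=16  [struct: IntU busy until I3 writes@12]
I5: IS=16 RO=17 EX=19 WR=20  [WAW R4: wait I2 write@15]
I6: IS=21 RO=22 EX=29 WR=30  [WAW R4: wait I5 write@20]
I7: IS=22 RO=23 EX=24 WR=25
I8: IS=26 RO=27 EX=30 WR=31  [WAW R1: wait I7 write@25]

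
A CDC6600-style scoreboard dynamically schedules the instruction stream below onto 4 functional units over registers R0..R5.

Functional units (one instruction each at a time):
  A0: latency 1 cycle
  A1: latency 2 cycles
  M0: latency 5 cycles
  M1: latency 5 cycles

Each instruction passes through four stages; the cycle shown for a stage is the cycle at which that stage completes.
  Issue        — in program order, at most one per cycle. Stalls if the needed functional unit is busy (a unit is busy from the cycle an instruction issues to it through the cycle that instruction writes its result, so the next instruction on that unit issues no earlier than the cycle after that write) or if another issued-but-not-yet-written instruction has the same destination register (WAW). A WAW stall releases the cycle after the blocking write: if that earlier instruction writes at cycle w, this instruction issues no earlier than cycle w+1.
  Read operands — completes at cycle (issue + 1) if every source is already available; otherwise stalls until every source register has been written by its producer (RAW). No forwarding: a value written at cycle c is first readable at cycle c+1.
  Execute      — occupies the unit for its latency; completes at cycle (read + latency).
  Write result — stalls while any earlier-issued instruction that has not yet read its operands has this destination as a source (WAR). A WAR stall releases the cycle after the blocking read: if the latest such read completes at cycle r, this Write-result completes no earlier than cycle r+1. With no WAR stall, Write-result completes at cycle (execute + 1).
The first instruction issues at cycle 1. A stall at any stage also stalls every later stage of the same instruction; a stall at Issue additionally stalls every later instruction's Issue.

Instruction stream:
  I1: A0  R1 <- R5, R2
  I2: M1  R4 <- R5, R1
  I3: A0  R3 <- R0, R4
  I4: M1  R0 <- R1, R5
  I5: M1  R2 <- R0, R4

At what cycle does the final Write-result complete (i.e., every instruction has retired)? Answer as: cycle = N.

I1 -> (1, 2, 3, 4)
I2 -> (2, 5, 10, 11)  // RAW R1: wait I1 write@4
I3 -> (5, 12, 13, 14)  // struct: A0 busy until I1 writes@4, RAW R4: wait I2 write@11
I4 -> (12, 13, 18, 19)  // struct: M1 busy until I2 writes@11
I5 -> (20, 21, 26, 27)  // struct: M1 busy until I4 writes@19

cycle = 27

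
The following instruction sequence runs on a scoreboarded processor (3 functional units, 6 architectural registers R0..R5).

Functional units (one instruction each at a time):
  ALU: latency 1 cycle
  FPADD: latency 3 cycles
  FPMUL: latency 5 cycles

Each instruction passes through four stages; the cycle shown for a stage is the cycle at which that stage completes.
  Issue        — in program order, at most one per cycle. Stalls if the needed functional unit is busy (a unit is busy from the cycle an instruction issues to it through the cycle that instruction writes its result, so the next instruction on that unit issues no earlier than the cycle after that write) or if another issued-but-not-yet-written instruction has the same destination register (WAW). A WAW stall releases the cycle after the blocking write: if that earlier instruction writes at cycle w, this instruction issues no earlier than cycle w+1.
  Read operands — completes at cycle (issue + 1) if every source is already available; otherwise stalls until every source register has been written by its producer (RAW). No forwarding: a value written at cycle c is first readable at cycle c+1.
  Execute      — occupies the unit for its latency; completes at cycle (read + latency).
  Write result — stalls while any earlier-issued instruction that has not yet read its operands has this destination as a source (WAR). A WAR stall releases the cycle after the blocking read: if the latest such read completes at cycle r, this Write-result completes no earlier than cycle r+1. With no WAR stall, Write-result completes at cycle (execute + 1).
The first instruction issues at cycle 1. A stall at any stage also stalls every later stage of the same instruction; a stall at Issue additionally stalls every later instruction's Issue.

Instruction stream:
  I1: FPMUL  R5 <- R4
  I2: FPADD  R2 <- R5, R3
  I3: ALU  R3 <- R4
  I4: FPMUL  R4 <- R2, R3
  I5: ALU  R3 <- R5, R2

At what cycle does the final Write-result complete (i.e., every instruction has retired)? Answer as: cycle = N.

cycle = 20

[I1] 1/2/7/8
[I2] 2/9/12/13  (RAW R5: wait I1 write@8)
[I3] 3/4/5/10  (WAR R3: wait I2 read@9)
[I4] 9/14/19/20  (struct: FPMUL busy until I1 writes@8; RAW R2: wait I2 write@13)
[I5] 11/14/15/16  (struct: ALU busy until I3 writes@10; RAW R2: wait I2 write@13)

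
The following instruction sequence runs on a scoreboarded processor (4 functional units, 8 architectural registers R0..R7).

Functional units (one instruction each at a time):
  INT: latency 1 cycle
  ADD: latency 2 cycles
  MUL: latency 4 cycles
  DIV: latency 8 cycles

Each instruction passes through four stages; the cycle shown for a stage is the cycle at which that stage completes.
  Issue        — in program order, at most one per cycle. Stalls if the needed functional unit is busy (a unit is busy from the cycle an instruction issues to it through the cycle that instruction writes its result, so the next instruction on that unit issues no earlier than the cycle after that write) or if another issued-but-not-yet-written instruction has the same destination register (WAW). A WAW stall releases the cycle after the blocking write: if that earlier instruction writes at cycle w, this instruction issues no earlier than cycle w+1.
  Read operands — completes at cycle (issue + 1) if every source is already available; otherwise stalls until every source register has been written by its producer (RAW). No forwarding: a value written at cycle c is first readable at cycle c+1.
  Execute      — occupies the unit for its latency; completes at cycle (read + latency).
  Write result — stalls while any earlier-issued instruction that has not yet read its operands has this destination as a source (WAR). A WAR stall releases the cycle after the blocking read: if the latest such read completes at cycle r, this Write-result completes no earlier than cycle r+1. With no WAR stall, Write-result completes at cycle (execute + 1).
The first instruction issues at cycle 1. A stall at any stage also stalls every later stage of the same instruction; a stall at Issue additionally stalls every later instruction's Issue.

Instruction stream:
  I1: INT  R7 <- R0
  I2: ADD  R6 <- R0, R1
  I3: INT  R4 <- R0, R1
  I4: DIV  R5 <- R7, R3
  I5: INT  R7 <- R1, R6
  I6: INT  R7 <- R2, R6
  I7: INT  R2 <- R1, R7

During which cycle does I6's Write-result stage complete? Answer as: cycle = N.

cycle = 16

I1  is:1  ro:2  ex:3  wr:4
I2  is:2  ro:3  ex:5  wr:6
I3  is:5  ro:6  ex:7  wr:8  — struct: INT busy until I1 writes@4
I4  is:6  ro:7  ex:15  wr:16
I5  is:9  ro:10  ex:11  wr:12  — struct: INT busy until I3 writes@8
I6  is:13  ro:14  ex:15  wr:16  — struct: INT busy until I5 writes@12
I7  is:17  ro:18  ex:19  wr:20  — struct: INT busy until I6 writes@16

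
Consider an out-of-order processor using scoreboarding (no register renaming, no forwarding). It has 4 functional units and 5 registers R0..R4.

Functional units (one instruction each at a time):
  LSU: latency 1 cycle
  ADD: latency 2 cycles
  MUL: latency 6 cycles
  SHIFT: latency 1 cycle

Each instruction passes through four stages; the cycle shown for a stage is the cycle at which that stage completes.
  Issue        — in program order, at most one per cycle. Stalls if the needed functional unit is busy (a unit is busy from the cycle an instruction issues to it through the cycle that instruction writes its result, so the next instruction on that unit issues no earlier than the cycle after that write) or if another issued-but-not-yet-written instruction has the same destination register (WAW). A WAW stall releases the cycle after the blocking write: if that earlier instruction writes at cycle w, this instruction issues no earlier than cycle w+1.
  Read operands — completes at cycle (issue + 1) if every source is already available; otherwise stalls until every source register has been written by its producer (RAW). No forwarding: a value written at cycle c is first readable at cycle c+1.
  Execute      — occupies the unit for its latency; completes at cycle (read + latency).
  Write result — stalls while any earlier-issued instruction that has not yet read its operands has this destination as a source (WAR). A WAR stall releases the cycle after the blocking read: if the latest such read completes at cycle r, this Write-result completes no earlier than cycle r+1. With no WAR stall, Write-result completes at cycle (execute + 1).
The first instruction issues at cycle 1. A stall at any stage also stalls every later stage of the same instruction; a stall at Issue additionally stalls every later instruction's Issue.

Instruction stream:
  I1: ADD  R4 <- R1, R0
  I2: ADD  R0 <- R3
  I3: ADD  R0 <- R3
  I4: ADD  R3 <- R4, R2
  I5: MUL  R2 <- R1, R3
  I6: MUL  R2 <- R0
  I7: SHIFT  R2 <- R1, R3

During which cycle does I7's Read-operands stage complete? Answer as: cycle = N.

cycle = 39

[I1] 1/2/4/5
[I2] 6/7/9/10  (struct: ADD busy until I1 writes@5)
[I3] 11/12/14/15  (struct: ADD busy until I2 writes@10)
[I4] 16/17/19/20  (struct: ADD busy until I3 writes@15)
[I5] 17/21/27/28  (RAW R3: wait I4 write@20)
[I6] 29/30/36/37  (struct: MUL busy until I5 writes@28)
[I7] 38/39/40/41  (WAW R2: wait I6 write@37)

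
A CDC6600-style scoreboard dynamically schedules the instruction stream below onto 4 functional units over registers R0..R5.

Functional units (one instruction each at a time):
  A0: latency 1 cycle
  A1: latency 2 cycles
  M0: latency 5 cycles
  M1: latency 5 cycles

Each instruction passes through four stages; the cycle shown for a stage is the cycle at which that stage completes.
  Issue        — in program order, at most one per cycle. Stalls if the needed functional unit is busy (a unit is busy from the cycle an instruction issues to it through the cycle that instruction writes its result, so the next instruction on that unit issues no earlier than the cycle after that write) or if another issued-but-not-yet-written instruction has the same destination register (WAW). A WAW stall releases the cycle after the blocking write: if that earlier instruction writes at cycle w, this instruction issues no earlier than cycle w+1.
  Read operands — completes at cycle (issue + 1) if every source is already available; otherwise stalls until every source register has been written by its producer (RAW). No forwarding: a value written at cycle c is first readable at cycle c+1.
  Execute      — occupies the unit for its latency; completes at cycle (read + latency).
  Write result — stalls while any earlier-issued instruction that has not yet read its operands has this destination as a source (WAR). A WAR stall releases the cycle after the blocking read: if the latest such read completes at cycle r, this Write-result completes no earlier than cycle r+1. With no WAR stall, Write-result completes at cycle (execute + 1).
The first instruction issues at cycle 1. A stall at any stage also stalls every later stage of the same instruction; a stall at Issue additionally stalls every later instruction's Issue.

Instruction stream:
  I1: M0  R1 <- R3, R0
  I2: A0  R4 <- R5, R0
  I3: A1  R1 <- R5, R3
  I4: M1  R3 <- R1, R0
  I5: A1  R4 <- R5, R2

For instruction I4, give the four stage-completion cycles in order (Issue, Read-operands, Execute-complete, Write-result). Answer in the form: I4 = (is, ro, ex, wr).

I4 = (10, 14, 19, 20)

  I1 | 1 | 2 | 7 | 8
  I2 | 2 | 3 | 4 | 5
  I3 | 9 | 10 | 12 | 13   WAW R1: wait I1 write@8
  I4 | 10 | 14 | 19 | 20   RAW R1: wait I3 write@13
  I5 | 14 | 15 | 17 | 18   struct: A1 busy until I3 writes@13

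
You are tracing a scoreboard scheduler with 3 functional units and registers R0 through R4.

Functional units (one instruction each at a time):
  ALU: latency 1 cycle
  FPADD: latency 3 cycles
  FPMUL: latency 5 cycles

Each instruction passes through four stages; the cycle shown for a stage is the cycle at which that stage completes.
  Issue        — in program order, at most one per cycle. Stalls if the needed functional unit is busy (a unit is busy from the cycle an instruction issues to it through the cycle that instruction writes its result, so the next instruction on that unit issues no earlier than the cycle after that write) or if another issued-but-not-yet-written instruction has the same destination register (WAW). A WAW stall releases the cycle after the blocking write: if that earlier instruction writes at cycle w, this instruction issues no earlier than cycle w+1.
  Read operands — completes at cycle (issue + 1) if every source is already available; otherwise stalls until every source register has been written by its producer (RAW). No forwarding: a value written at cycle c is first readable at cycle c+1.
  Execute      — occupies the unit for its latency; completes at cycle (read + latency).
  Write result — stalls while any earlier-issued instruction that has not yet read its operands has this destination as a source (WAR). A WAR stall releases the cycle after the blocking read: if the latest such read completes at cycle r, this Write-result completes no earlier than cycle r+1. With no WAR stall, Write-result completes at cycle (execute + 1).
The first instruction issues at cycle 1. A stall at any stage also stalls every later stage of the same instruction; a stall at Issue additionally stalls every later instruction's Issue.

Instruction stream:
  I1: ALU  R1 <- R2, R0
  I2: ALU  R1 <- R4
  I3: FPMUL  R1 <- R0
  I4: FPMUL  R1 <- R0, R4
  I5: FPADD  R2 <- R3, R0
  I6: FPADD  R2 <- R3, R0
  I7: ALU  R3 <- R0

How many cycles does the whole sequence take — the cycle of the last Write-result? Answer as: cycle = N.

cycle = 29

c1: I1 dispatched to ALU
c2: I1 operands ready
c3: I1 complete
c4: R1←I1
c5: I2 dispatched to ALU
c6: I2 operands ready
c7: I2 complete
c8: R1←I2
c9: I3 dispatched to FPMUL
c10: I3 operands ready
c15: I3 complete
c16: R1←I3
c17: I4 dispatched to FPMUL
c18: I4 operands ready, I5 dispatched to FPADD
c19: I5 operands ready
c22: I5 complete
c23: I4 complete, R2←I5
c24: R1←I4, I6 dispatched to FPADD
c25: I6 operands ready, I7 dispatched to ALU
c26: I7 operands ready
c27: I7 complete
c28: I6 complete, R3←I7
c29: R2←I6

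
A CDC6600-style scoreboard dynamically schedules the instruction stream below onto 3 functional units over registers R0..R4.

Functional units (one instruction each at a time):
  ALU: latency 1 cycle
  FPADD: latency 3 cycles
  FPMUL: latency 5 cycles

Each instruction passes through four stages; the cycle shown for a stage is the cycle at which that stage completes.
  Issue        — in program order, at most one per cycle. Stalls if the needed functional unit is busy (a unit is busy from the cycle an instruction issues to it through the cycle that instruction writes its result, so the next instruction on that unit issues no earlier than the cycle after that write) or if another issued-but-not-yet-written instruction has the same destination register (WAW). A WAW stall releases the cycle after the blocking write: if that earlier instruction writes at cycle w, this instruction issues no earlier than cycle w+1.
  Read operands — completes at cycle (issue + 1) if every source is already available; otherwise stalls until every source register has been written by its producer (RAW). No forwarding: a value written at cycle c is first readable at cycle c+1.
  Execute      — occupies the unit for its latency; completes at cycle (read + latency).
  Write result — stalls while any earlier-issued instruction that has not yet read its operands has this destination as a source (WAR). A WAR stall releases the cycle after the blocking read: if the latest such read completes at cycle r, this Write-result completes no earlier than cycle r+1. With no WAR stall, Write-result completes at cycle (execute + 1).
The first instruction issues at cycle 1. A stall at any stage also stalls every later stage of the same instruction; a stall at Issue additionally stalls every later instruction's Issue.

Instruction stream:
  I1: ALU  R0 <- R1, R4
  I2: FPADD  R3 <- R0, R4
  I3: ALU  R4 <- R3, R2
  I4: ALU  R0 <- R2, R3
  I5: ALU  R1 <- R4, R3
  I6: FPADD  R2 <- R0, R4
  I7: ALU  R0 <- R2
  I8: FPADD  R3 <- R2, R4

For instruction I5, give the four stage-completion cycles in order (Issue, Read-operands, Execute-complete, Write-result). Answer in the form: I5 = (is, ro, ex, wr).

I5 = (17, 18, 19, 20)

I1 -> (1, 2, 3, 4)
I2 -> (2, 5, 8, 9)  // RAW R0: wait I1 write@4
I3 -> (5, 10, 11, 12)  // struct: ALU busy until I1 writes@4, RAW R3: wait I2 write@9
I4 -> (13, 14, 15, 16)  // struct: ALU busy until I3 writes@12
I5 -> (17, 18, 19, 20)  // struct: ALU busy until I4 writes@16
I6 -> (18, 19, 22, 23)
I7 -> (21, 24, 25, 26)  // struct: ALU busy until I5 writes@20, RAW R2: wait I6 write@23
I8 -> (24, 25, 28, 29)  // struct: FPADD busy until I6 writes@23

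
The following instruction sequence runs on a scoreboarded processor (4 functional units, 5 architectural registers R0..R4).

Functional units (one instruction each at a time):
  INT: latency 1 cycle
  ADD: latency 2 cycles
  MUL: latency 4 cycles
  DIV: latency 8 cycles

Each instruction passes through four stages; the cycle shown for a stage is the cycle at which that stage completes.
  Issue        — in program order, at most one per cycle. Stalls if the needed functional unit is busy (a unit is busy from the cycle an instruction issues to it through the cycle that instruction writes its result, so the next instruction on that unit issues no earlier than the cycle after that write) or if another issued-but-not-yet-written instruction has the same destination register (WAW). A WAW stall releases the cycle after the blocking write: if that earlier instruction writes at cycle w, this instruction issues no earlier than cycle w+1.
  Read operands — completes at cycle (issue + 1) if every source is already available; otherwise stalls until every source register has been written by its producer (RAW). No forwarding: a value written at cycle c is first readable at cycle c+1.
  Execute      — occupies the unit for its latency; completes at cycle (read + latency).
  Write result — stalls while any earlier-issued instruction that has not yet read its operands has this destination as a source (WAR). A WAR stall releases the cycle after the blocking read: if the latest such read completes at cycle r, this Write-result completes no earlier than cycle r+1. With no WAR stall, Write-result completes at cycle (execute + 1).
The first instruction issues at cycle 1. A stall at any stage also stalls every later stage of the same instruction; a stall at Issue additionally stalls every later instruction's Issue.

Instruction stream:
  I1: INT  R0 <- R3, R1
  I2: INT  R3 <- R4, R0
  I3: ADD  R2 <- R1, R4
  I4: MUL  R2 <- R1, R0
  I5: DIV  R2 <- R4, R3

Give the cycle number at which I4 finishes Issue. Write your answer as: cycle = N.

c1: I1 issues→INT
c2: I1 reads
c3: I1 exec-done
c4: I1 writes R0
c5: I2 issues→INT
c6: I2 reads | I3 issues→ADD
c7: I2 exec-done | I3 reads
c8: I2 writes R3
c9: I3 exec-done
c10: I3 writes R2
c11: I4 issues→MUL
c12: I4 reads
c16: I4 exec-done
c17: I4 writes R2
c18: I5 issues→DIV
c19: I5 reads
c27: I5 exec-done
c28: I5 writes R2

cycle = 11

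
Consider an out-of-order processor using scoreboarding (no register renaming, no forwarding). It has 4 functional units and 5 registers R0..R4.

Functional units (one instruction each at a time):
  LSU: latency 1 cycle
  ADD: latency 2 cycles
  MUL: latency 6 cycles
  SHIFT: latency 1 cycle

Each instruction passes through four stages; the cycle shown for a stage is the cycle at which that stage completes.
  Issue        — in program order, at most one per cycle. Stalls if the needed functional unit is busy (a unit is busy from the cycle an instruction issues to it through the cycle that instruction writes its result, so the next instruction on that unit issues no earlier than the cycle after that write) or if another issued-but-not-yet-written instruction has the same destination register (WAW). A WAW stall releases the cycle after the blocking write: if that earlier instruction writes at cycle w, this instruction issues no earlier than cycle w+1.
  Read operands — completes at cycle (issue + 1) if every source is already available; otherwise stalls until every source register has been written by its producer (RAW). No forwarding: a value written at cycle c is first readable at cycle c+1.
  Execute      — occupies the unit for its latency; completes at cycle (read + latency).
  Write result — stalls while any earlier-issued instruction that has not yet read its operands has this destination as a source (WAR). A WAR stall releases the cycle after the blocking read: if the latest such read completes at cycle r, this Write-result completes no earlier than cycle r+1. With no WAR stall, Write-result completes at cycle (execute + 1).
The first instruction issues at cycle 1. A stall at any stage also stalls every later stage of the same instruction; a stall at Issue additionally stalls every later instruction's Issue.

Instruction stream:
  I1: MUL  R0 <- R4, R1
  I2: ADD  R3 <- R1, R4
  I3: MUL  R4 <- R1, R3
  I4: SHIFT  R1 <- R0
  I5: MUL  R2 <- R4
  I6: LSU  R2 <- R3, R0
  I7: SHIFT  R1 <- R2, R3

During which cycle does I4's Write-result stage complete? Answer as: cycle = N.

[1] I1 dispatched to MUL
[2] I1 operands ready | I2 dispatched to ADD
[3] I2 operands ready
[5] I2 complete
[6] R3←I2
[8] I1 complete
[9] R0←I1
[10] I3 dispatched to MUL
[11] I3 operands ready | I4 dispatched to SHIFT
[12] I4 operands ready
[13] I4 complete
[14] R1←I4
[17] I3 complete
[18] R4←I3
[19] I5 dispatched to MUL
[20] I5 operands ready
[26] I5 complete
[27] R2←I5
[28] I6 dispatched to LSU
[29] I6 operands ready | I7 dispatched to SHIFT
[30] I6 complete
[31] R2←I6
[32] I7 operands ready
[33] I7 complete
[34] R1←I7

cycle = 14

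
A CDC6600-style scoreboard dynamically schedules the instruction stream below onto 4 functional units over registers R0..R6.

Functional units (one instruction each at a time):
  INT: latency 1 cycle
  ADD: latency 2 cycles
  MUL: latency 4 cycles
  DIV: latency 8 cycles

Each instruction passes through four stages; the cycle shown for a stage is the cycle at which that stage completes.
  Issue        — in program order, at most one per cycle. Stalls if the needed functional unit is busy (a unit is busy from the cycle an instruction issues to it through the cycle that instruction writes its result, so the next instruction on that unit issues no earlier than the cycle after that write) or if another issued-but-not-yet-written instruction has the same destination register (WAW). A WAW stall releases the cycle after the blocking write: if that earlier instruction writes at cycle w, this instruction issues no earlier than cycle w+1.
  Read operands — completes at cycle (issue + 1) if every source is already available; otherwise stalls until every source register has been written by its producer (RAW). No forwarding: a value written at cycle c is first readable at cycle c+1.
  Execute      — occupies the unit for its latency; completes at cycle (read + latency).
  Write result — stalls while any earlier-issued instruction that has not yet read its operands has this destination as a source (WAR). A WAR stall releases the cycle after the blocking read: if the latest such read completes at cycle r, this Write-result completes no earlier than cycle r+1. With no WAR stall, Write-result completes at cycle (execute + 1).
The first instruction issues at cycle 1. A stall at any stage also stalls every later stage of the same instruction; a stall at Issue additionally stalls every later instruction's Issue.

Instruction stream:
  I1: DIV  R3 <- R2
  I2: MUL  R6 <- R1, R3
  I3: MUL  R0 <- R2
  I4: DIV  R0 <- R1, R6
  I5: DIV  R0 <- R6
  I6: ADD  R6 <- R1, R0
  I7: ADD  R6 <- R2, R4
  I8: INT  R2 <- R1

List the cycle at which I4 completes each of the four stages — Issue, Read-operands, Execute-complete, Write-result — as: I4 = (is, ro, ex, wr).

c1: I1 issues→DIV
c2: I1 reads, I2 issues→MUL
c10: I1 exec-done
c11: I1 writes R3
c12: I2 reads
c16: I2 exec-done
c17: I2 writes R6
c18: I3 issues→MUL
c19: I3 reads
c23: I3 exec-done
c24: I3 writes R0
c25: I4 issues→DIV
c26: I4 reads
c34: I4 exec-done
c35: I4 writes R0
c36: I5 issues→DIV
c37: I5 reads, I6 issues→ADD
c45: I5 exec-done
c46: I5 writes R0
c47: I6 reads
c49: I6 exec-done
c50: I6 writes R6
c51: I7 issues→ADD
c52: I7 reads, I8 issues→INT
c53: I8 reads
c54: I7 exec-done, I8 exec-done
c55: I7 writes R6, I8 writes R2

I4 = (25, 26, 34, 35)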